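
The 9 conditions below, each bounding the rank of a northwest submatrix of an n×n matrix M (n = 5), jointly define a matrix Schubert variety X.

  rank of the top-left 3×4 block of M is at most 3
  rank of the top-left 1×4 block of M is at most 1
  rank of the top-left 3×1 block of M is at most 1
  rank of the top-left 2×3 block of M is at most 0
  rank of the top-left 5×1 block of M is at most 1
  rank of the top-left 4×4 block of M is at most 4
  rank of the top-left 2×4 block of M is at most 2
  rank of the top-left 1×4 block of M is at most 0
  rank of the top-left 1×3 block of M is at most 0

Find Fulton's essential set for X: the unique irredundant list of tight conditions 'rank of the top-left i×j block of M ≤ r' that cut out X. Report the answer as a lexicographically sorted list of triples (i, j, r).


Propagating the 9 rank bounds to every northwest block:

  0  0  0  0  1
  0  0  0  1  2
  1  1  1  2  3
  1  2  2  3  4
  1  2  3  4  5

so w = (5, 4, 1, 2, 3).

D(w) has 7 cells with 2 SE-corners; essential set:

[(1, 4, 0), (2, 3, 0)]


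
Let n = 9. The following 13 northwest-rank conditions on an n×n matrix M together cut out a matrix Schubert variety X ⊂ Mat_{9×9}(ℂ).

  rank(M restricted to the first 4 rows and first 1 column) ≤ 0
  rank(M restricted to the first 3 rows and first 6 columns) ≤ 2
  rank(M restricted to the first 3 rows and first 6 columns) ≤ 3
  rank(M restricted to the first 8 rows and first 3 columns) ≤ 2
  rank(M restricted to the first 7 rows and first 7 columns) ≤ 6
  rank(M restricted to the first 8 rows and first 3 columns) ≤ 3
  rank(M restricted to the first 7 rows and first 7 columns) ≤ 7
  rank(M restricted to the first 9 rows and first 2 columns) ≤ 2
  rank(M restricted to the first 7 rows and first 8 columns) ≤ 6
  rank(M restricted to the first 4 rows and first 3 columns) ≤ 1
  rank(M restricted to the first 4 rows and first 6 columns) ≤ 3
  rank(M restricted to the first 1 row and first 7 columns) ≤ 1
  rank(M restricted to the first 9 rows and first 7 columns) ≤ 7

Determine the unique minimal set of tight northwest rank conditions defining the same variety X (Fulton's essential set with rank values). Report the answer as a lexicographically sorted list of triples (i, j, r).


The tightest implied rank at each (i,j), from the 13 conditions:

  i=1: 0, 1, 1, 1, 1, 1, 1, 1, 1
  i=2: 0, 1, 1, 2, 2, 2, 2, 2, 2
  i=3: 0, 1, 1, 2, 2, 2, 3, 3, 3
  i=4: 0, 1, 1, 2, 3, 3, 4, 4, 4
  i=5: 1, 2, 2, 3, 4, 4, 5, 5, 5
  i=6: 1, 2, 2, 3, 4, 5, 6, 6, 6
  i=7: 1, 2, 2, 3, 4, 5, 6, 6, 7
  i=8: 1, 2, 2, 3, 4, 5, 6, 7, 8
  i=9: 1, 2, 3, 4, 5, 6, 7, 8, 9

hence w(1..9) = (2, 4, 7, 5, 1, 6, 9, 8, 3).

Rothe diagram D(w) (13 cells), 5 SE-corners (essential conditions):

[(3, 6, 2), (4, 1, 0), (4, 3, 1), (7, 8, 6), (8, 3, 2)]


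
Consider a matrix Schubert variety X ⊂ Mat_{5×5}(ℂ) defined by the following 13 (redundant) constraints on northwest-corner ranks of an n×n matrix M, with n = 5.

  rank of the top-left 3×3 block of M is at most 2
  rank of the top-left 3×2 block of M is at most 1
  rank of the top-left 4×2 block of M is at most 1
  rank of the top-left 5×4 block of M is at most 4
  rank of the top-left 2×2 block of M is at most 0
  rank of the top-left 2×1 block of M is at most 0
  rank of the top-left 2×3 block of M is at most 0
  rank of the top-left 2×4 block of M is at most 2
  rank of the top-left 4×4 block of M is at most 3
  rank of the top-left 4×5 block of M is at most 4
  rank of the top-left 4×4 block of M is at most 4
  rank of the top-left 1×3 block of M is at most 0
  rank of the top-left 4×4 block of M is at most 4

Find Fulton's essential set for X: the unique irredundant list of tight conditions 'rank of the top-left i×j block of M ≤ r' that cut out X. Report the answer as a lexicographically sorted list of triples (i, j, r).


Recovering R(i,j) via the rank-extension bound from the 13 conditions:

  row 1: 0, 0, 0, 1, 1
  row 2: 0, 0, 0, 1, 2
  row 3: 1, 1, 1, 2, 3
  row 4: 1, 1, 2, 3, 4
  row 5: 1, 2, 3, 4, 5

so w = (4, 5, 1, 3, 2).

2 SE-corners of the 7-cell Rothe diagram give Ess(w):

[(2, 3, 0), (4, 2, 1)]


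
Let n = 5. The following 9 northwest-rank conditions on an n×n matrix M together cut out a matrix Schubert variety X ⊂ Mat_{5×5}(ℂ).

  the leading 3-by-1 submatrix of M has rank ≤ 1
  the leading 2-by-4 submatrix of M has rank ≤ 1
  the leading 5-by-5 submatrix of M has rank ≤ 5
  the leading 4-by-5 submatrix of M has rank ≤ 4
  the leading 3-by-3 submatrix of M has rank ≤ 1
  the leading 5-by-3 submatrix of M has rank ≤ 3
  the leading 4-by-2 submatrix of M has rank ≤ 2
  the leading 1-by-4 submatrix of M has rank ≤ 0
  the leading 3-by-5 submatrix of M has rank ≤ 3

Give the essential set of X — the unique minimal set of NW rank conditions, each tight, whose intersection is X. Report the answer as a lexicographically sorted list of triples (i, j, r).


Propagating the 9 rank bounds to every northwest block:

  R[1]: 0  0  0  0  1
  R[2]: 1  1  1  1  2
  R[3]: 1  1  1  2  3
  R[4]: 1  2  2  3  4
  R[5]: 1  2  3  4  5

reading off 1-entries of Δ²R: w = (5, 1, 4, 2, 3).

ℓ(w)=6; the 2 essential cells (i,j,r):

[(1, 4, 0), (3, 3, 1)]


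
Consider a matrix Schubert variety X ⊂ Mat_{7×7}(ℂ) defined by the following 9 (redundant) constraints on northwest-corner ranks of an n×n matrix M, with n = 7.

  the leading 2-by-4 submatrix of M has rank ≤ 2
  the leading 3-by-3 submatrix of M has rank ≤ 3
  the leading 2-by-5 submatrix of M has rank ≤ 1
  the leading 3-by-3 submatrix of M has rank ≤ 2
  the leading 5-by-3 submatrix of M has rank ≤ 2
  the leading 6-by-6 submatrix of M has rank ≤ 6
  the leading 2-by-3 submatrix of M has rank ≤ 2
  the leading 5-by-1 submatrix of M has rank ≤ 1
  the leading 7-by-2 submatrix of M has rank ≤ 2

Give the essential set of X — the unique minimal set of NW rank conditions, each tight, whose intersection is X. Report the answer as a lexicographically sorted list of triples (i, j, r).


Propagating the 9 rank bounds to every northwest block:

  1 1 1 1 1 1 1
  1 1 1 1 1 2 2
  1 2 2 2 2 3 3
  1 2 2 3 3 4 4
  1 2 2 3 4 5 5
  1 2 3 4 5 6 6
  1 2 3 4 5 6 7

hence w(1..7) = (1, 6, 2, 4, 5, 3, 7).

Fulton essential set (2 of the 6 Rothe cells):

[(2, 5, 1), (5, 3, 2)]


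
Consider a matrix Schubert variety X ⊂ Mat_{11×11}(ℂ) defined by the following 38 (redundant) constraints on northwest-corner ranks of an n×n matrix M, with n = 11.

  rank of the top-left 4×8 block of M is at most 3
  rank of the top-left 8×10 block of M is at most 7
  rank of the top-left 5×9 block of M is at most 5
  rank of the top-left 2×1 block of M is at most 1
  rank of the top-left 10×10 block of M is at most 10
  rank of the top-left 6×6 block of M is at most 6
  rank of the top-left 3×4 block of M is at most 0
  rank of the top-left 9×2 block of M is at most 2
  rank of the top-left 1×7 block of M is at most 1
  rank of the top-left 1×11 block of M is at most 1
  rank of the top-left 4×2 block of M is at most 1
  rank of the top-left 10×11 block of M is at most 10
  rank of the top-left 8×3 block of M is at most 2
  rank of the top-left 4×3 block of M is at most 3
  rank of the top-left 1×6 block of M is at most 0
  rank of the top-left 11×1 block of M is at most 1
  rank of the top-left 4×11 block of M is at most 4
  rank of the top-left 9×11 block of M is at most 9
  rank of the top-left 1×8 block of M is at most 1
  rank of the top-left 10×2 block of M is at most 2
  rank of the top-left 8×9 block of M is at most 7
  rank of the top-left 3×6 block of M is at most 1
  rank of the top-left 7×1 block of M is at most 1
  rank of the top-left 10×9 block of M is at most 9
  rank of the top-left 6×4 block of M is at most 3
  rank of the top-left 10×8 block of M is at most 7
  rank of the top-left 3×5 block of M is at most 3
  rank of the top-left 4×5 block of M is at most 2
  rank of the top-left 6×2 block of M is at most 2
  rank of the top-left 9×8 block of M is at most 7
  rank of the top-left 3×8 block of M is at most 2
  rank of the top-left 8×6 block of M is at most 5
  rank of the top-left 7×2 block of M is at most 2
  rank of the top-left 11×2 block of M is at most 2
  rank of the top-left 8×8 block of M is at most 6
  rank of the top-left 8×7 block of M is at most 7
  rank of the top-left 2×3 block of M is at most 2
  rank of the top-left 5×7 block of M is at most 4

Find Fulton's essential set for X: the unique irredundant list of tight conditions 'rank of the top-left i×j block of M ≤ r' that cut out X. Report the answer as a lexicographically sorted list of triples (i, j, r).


Rank table r_w(11×11) implied by the 38 constraints:

  0  0  0  0  0  0  1  1  1  1  1
  0  0  0  0  1  1  2  2  2  2  2
  0  0  0  0  1  1  2  2  3  3  3
  1  1  1  1  2  2  3  3  4  4  4
  1  2  2  2  3  3  4  4  5  5  5
  1  2  2  3  4  4  5  5  6  6  6
  1  2  2  3  4  5  6  6  7  7  7
  1  2  2  3  4  5  6  6  7  7  8
  1  2  3  4  5  6  7  7  8  8  9
  1  2  3  4  5  6  7  7  8  9  10
  1  2  3  4  5  6  7  8  9  10  11

giving w = (7, 5, 9, 1, 2, 4, 6, 11, 3, 10, 8) via Δ²R.

8 SE-corners of the 22-cell Rothe diagram give Ess(w):

[(1, 6, 0), (3, 4, 0), (3, 6, 1), (3, 8, 2), (8, 3, 2), (8, 8, 6), (8, 10, 7), (10, 8, 7)]


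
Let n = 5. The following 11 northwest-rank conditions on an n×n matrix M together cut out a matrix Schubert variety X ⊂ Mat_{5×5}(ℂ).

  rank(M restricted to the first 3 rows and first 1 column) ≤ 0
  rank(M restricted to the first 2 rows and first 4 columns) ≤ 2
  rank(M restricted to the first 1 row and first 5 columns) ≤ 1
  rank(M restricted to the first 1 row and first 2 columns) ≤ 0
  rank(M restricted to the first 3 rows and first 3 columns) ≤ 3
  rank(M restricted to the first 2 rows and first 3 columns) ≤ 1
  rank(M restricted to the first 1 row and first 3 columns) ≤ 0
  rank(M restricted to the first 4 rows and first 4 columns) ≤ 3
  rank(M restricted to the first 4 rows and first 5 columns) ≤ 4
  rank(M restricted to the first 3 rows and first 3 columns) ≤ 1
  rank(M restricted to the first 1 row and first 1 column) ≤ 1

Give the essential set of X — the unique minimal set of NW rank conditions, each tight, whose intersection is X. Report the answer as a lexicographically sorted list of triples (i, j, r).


The tightest implied rank at each (i,j), from the 11 conditions:

  0  0  0  1  1
  0  1  1  2  2
  0  1  1  2  3
  1  2  2  3  4
  1  2  3  4  5

giving w = (4, 2, 5, 1, 3) via Δ²R.

Rothe diagram D(w) (6 cells), 3 SE-corners (essential conditions):

[(1, 3, 0), (3, 1, 0), (3, 3, 1)]


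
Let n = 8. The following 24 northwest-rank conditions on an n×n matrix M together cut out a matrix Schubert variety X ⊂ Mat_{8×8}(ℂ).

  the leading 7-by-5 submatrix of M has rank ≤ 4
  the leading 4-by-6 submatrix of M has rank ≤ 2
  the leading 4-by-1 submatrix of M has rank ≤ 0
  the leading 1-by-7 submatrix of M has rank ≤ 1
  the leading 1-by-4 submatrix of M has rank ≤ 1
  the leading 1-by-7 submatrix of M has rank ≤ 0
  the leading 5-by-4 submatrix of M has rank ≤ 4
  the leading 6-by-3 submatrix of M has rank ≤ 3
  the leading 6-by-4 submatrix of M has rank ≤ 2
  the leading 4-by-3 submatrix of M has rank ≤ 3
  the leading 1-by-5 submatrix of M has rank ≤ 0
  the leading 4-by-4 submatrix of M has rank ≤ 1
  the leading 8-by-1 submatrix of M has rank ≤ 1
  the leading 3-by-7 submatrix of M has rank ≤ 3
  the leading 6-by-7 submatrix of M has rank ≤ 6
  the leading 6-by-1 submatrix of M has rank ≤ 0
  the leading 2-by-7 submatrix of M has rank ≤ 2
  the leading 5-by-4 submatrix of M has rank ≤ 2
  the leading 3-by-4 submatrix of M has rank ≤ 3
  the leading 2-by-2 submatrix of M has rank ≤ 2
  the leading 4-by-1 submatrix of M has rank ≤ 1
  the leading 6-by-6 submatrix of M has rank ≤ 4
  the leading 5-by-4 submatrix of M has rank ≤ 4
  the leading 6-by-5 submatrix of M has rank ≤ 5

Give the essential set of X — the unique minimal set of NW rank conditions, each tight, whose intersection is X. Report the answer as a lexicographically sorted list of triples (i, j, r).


The tightest implied rank at each (i,j), from the 24 conditions:

  i=1: 0 | 0 | 0 | 0 | 0 | 0 | 0 | 1
  i=2: 0 | 1 | 1 | 1 | 1 | 1 | 1 | 2
  i=3: 0 | 1 | 1 | 1 | 2 | 2 | 2 | 3
  i=4: 0 | 1 | 1 | 1 | 2 | 2 | 3 | 4
  i=5: 0 | 1 | 2 | 2 | 3 | 3 | 4 | 5
  i=6: 0 | 1 | 2 | 2 | 3 | 4 | 5 | 6
  i=7: 1 | 2 | 3 | 3 | 4 | 5 | 6 | 7
  i=8: 1 | 2 | 3 | 4 | 5 | 6 | 7 | 8

hence w(1..8) = (8, 2, 5, 7, 3, 6, 1, 4).

D(w) has 18 cells with 5 SE-corners; essential set:

[(1, 7, 0), (4, 4, 1), (4, 6, 2), (6, 1, 0), (6, 4, 2)]


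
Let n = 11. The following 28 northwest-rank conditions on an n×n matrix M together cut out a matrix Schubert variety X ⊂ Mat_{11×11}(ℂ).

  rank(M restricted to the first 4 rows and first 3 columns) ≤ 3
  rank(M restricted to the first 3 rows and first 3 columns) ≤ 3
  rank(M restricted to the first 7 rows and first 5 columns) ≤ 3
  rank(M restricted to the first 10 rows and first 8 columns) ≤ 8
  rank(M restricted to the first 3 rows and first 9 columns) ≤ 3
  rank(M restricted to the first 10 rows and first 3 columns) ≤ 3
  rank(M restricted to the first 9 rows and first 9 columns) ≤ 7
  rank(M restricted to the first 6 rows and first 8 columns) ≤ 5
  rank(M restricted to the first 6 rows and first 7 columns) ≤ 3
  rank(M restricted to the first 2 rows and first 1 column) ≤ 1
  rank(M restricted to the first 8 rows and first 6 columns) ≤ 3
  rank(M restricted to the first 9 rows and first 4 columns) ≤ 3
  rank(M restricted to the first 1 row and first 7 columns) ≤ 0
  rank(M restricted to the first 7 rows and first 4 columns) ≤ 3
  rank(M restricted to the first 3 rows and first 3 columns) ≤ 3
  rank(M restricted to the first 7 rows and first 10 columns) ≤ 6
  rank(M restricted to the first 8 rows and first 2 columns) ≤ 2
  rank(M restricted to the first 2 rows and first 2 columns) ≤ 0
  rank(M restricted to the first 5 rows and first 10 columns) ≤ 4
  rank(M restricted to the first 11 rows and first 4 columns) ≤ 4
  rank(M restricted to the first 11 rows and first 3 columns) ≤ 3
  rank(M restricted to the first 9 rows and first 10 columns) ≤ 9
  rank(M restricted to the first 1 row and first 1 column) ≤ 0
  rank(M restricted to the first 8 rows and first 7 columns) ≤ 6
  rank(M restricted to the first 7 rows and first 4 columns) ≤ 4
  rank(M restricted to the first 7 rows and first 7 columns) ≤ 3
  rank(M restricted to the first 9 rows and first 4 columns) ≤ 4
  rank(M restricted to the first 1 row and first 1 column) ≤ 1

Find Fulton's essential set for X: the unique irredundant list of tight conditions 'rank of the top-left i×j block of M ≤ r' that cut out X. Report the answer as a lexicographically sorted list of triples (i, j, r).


Recovering R(i,j) via the rank-extension bound from the 28 conditions:

  i=1: 0 0 0 0 0 0 0 1 1 1 1
  i=2: 0 0 1 1 1 1 1 2 2 2 2
  i=3: 1 1 2 2 2 2 2 3 3 3 3
  i=4: 1 2 3 3 3 3 3 4 4 4 4
  i=5: 1 2 3 3 3 3 3 4 4 4 5
  i=6: 1 2 3 3 3 3 3 4 5 5 6
  i=7: 1 2 3 3 3 3 3 4 5 6 7
  i=8: 1 2 3 3 3 3 4 5 6 7 8
  i=9: 1 2 3 3 4 4 5 6 7 8 9
  i=10: 1 2 3 4 5 5 6 7 8 9 10
  i=11: 1 2 3 4 5 6 7 8 9 10 11

hence w(1..11) = (8, 3, 1, 2, 11, 9, 10, 7, 5, 4, 6).

|D(w)|=27, |Ess(w)|=6:

[(1, 7, 0), (2, 2, 0), (5, 10, 4), (7, 7, 3), (8, 6, 3), (9, 4, 3)]


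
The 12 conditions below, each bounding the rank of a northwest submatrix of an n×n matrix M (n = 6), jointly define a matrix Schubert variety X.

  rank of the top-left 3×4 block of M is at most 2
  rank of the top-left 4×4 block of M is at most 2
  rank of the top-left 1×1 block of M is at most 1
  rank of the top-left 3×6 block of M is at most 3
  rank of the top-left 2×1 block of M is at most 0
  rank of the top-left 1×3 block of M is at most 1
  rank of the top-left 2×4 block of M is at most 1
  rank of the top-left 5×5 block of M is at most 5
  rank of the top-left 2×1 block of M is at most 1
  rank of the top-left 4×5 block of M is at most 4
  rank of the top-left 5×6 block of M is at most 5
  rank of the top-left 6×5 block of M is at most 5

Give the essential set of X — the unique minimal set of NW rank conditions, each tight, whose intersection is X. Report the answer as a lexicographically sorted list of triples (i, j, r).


Rank table r_w(6×6) implied by the 12 constraints:

  row 1: 0 | 1 | 1 | 1 | 1 | 1
  row 2: 0 | 1 | 1 | 1 | 2 | 2
  row 3: 1 | 2 | 2 | 2 | 3 | 3
  row 4: 1 | 2 | 2 | 2 | 3 | 4
  row 5: 1 | 2 | 3 | 3 | 4 | 5
  row 6: 1 | 2 | 3 | 4 | 5 | 6

so w = (2, 5, 1, 6, 3, 4).

3 SE-corners of the 6-cell Rothe diagram give Ess(w):

[(2, 1, 0), (2, 4, 1), (4, 4, 2)]


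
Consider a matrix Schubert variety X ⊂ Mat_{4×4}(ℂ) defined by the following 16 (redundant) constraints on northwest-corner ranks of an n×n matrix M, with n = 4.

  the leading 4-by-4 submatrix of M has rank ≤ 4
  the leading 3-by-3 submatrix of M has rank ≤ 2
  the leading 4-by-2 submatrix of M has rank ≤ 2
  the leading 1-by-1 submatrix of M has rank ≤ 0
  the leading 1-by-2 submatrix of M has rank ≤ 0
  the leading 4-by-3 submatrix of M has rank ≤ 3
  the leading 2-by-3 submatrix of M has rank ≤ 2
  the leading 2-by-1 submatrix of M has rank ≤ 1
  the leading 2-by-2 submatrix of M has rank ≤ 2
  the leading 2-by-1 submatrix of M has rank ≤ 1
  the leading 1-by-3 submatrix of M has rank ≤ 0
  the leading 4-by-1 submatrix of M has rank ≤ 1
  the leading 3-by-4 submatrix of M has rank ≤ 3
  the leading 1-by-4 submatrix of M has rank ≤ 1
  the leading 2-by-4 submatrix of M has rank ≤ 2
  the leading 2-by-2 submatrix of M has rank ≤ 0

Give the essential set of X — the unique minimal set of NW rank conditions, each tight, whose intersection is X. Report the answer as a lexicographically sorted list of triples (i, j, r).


Reconstructing r_w from the 16 given conditions:

  i=1: 0 0 0 1
  i=2: 0 0 1 2
  i=3: 1 1 2 3
  i=4: 1 2 3 4

second differences of R give the permutation w = (4, 3, 1, 2).

|D(w)|=5, |Ess(w)|=2:

[(1, 3, 0), (2, 2, 0)]


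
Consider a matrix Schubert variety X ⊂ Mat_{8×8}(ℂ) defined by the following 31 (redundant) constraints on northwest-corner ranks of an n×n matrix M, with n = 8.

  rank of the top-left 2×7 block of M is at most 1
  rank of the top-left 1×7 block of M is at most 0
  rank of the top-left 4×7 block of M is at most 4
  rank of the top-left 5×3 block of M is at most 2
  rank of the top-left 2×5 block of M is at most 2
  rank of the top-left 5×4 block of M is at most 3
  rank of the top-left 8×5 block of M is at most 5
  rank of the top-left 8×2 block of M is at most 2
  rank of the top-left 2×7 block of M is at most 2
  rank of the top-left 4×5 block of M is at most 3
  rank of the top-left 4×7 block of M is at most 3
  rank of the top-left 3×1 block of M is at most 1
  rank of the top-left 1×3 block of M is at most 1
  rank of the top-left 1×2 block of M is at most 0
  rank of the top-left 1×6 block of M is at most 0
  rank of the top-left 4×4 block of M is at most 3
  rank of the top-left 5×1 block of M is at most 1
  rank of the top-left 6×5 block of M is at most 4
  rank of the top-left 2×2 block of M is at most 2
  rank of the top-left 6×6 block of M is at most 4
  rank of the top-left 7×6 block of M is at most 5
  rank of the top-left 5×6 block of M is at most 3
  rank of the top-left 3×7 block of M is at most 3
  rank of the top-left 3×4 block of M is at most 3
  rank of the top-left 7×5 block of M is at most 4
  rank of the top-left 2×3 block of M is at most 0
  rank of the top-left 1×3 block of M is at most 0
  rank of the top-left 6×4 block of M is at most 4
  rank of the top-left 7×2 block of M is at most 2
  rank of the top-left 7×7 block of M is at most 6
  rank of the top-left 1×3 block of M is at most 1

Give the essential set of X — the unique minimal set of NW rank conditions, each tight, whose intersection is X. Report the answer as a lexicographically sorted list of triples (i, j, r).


Computing R[i][j] = min implied NW-rank bound (n=8, 31 conditions):

  i=1: 0  0  0  0  0  0  0  1
  i=2: 0  0  0  1  1  1  1  2
  i=3: 1  1  1  2  2  2  2  3
  i=4: 1  2  2  3  3  3  3  4
  i=5: 1  2  2  3  3  3  4  5
  i=6: 1  2  3  4  4  4  5  6
  i=7: 1  2  3  4  4  5  6  7
  i=8: 1  2  3  4  5  6  7  8

hence w(1..8) = (8, 4, 1, 2, 7, 3, 6, 5).

Fulton essential set (5 of the 14 Rothe cells):

[(1, 7, 0), (2, 3, 0), (5, 3, 2), (5, 6, 3), (7, 5, 4)]


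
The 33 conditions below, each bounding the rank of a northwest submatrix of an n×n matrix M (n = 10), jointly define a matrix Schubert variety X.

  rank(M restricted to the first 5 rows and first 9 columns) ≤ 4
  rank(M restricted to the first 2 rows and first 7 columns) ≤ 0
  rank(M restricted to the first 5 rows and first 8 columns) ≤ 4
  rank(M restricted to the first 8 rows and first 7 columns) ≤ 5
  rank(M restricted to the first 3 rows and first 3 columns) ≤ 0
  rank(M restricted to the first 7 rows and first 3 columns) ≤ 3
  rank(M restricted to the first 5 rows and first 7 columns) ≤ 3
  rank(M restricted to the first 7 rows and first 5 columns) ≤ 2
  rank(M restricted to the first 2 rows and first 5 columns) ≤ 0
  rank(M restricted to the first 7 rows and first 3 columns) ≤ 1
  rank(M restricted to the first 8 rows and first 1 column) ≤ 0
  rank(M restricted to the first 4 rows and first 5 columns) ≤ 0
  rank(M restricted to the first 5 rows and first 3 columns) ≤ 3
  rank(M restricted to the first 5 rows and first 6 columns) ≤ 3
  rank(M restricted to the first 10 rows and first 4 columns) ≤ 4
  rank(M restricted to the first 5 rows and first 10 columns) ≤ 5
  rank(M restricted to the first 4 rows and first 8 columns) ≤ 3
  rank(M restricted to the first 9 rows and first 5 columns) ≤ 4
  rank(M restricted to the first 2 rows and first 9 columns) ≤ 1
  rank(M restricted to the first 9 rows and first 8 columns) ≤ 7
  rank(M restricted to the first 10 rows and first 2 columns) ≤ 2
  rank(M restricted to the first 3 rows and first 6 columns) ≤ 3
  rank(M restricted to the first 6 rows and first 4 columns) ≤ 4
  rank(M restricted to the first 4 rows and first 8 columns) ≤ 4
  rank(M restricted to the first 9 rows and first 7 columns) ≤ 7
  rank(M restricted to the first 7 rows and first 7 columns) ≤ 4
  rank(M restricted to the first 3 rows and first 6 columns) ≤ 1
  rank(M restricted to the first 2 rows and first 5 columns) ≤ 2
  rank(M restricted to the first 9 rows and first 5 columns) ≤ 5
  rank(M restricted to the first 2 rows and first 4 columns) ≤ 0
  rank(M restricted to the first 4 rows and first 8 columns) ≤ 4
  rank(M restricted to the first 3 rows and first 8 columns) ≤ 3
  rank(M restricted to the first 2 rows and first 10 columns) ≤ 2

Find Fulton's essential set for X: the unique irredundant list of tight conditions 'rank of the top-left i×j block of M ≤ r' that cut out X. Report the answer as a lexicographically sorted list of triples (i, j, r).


The tightest implied rank at each (i,j), from the 33 conditions:

  0, 0, 0, 0, 0, 0, 0, 1, 1, 1
  0, 0, 0, 0, 0, 0, 0, 1, 1, 2
  0, 0, 0, 0, 0, 1, 1, 2, 2, 3
  0, 0, 0, 0, 0, 1, 2, 3, 3, 4
  0, 1, 1, 1, 1, 2, 3, 4, 4, 5
  0, 1, 1, 2, 2, 3, 4, 5, 5, 6
  0, 1, 1, 2, 2, 3, 4, 5, 6, 7
  0, 1, 2, 3, 3, 4, 5, 6, 7, 8
  1, 2, 3, 4, 4, 5, 6, 7, 8, 9
  1, 2, 3, 4, 5, 6, 7, 8, 9, 10

second differences of R give the permutation w = (8, 10, 6, 7, 2, 4, 9, 3, 1, 5).

6 SE-corners of the 32-cell Rothe diagram give Ess(w):

[(2, 7, 0), (2, 9, 1), (4, 5, 0), (7, 3, 1), (7, 5, 2), (8, 1, 0)]


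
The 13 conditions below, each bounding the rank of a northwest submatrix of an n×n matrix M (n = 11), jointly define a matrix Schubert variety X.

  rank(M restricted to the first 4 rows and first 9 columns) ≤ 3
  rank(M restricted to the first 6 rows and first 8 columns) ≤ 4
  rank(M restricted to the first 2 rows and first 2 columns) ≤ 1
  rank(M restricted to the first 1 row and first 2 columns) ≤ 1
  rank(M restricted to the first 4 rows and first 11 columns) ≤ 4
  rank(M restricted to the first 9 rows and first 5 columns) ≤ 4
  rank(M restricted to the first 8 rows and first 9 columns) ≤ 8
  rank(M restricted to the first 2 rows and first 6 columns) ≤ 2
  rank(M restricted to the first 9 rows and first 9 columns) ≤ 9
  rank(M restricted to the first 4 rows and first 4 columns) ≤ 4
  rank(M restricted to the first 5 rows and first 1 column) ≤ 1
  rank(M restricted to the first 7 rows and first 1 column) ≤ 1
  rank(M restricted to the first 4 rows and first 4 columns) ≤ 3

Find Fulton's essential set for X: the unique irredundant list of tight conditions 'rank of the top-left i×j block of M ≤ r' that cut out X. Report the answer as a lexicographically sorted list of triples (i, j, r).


Rank table r_w(11×11) implied by the 13 constraints:

  i=1: 1  1  1  1  1  1  1  1  1  1  1
  i=2: 1  1  2  2  2  2  2  2  2  2  2
  i=3: 1  2  3  3  3  3  3  3  3  3  3
  i=4: 1  2  3  3  3  3  3  3  3  4  4
  i=5: 1  2  3  4  4  4  4  4  4  5  5
  i=6: 1  2  3  4  4  4  4  4  5  6  6
  i=7: 1  2  3  4  4  5  5  5  6  7  7
  i=8: 1  2  3  4  4  5  6  6  7  8  8
  i=9: 1  2  3  4  4  5  6  7  8  9  9
  i=10: 1  2  3  4  5  6  7  8  9  10  10
  i=11: 1  2  3  4  5  6  7  8  9  10  11

the unique w with this rank table is (1, 3, 2, 10, 4, 9, 6, 7, 8, 5, 11).

4 SE-corners of the 14-cell Rothe diagram give Ess(w):

[(2, 2, 1), (4, 9, 3), (6, 8, 4), (9, 5, 4)]


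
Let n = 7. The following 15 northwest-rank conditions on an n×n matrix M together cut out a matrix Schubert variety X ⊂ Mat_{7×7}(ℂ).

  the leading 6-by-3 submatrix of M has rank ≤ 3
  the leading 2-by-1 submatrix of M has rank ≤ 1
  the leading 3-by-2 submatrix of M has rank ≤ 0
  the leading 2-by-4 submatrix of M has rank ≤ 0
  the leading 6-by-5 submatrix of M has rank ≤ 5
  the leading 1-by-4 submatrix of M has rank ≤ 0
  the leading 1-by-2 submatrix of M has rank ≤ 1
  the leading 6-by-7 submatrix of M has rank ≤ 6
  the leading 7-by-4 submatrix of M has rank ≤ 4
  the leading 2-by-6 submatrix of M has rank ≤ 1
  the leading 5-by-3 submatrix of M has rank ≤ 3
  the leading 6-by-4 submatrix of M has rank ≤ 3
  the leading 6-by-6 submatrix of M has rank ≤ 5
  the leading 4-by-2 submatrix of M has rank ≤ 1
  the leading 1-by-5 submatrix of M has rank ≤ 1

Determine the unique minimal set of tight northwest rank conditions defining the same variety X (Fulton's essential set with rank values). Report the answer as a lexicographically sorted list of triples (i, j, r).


Computing R[i][j] = min implied NW-rank bound (n=7, 15 conditions):

  i=1: 0, 0, 0, 0, 1, 1, 1
  i=2: 0, 0, 0, 0, 1, 1, 2
  i=3: 0, 0, 1, 1, 2, 2, 3
  i=4: 1, 1, 2, 2, 3, 3, 4
  i=5: 1, 2, 3, 3, 4, 4, 5
  i=6: 1, 2, 3, 3, 4, 5, 6
  i=7: 1, 2, 3, 4, 5, 6, 7

so w = (5, 7, 3, 1, 2, 6, 4).

Fulton essential set (4 of the 12 Rothe cells):

[(2, 4, 0), (2, 6, 1), (3, 2, 0), (6, 4, 3)]


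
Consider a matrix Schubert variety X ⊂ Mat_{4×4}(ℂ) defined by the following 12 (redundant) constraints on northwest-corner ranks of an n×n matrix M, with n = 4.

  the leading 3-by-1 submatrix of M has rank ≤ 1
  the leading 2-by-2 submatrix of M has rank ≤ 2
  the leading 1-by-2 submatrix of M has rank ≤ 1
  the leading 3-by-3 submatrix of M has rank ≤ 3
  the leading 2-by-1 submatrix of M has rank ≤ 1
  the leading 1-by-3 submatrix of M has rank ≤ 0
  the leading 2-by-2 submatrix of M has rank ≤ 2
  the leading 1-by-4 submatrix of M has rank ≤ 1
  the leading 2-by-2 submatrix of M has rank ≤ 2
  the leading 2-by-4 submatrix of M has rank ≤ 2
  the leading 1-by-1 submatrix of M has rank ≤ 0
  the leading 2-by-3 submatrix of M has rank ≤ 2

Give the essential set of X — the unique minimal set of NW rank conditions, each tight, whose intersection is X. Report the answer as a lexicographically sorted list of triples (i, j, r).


Recovering R(i,j) via the rank-extension bound from the 12 conditions:

  0 0 0 1
  1 1 1 2
  1 2 2 3
  1 2 3 4

hence w(1..4) = (4, 1, 2, 3).

|D(w)|=3, |Ess(w)|=1:

[(1, 3, 0)]


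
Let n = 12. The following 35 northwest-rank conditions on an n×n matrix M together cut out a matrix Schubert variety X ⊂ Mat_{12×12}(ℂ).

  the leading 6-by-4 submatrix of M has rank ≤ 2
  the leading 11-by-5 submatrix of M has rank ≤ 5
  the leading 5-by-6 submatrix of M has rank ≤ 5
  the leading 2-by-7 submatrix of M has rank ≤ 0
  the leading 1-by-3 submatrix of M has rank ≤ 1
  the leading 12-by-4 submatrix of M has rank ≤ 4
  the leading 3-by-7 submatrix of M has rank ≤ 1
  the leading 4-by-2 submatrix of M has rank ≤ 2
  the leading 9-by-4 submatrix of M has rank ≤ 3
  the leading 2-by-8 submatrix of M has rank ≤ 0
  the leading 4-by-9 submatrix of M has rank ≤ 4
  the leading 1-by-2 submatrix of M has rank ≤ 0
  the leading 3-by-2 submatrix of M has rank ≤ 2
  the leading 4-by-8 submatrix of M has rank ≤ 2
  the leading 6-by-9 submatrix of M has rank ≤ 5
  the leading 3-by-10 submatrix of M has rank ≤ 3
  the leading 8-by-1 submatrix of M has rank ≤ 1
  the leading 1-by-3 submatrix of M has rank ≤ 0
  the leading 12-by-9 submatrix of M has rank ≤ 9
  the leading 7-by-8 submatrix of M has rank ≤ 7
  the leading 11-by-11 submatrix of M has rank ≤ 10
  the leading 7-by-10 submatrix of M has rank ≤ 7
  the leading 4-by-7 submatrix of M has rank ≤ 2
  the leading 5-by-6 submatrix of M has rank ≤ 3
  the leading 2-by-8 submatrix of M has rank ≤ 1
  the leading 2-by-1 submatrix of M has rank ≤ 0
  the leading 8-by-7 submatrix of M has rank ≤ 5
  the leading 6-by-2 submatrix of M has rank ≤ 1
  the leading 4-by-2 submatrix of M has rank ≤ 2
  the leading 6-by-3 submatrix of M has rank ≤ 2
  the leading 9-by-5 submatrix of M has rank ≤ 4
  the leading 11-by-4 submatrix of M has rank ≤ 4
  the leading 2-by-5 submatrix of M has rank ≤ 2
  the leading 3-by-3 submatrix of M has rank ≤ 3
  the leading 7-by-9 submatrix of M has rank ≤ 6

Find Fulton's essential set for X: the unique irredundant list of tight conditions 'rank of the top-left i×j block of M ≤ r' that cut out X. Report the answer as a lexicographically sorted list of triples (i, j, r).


Rank table r_w(12×12) implied by the 35 constraints:

  0 | 0 | 0 | 0 | 0 | 0 | 0 | 0 | 1 | 1 | 1 | 1
  0 | 0 | 0 | 0 | 0 | 0 | 0 | 0 | 1 | 2 | 2 | 2
  1 | 1 | 1 | 1 | 1 | 1 | 1 | 1 | 2 | 3 | 3 | 3
  1 | 1 | 2 | 2 | 2 | 2 | 2 | 2 | 3 | 4 | 4 | 4
  1 | 1 | 2 | 2 | 3 | 3 | 3 | 3 | 4 | 5 | 5 | 5
  1 | 1 | 2 | 2 | 3 | 4 | 4 | 4 | 5 | 6 | 6 | 6
  1 | 2 | 3 | 3 | 4 | 5 | 5 | 5 | 6 | 7 | 7 | 7
  1 | 2 | 3 | 3 | 4 | 5 | 5 | 6 | 7 | 8 | 8 | 8
  1 | 2 | 3 | 3 | 4 | 5 | 6 | 7 | 8 | 9 | 9 | 9
  1 | 2 | 3 | 4 | 5 | 6 | 7 | 8 | 9 | 10 | 10 | 10
  1 | 2 | 3 | 4 | 5 | 6 | 7 | 8 | 9 | 10 | 10 | 11
  1 | 2 | 3 | 4 | 5 | 6 | 7 | 8 | 9 | 10 | 11 | 12

giving w = (9, 10, 1, 3, 5, 6, 2, 8, 7, 4, 12, 11) via Δ²R.

|D(w)|=25, |Ess(w)|=6:

[(2, 8, 0), (6, 2, 1), (6, 4, 2), (8, 7, 5), (9, 4, 3), (11, 11, 10)]


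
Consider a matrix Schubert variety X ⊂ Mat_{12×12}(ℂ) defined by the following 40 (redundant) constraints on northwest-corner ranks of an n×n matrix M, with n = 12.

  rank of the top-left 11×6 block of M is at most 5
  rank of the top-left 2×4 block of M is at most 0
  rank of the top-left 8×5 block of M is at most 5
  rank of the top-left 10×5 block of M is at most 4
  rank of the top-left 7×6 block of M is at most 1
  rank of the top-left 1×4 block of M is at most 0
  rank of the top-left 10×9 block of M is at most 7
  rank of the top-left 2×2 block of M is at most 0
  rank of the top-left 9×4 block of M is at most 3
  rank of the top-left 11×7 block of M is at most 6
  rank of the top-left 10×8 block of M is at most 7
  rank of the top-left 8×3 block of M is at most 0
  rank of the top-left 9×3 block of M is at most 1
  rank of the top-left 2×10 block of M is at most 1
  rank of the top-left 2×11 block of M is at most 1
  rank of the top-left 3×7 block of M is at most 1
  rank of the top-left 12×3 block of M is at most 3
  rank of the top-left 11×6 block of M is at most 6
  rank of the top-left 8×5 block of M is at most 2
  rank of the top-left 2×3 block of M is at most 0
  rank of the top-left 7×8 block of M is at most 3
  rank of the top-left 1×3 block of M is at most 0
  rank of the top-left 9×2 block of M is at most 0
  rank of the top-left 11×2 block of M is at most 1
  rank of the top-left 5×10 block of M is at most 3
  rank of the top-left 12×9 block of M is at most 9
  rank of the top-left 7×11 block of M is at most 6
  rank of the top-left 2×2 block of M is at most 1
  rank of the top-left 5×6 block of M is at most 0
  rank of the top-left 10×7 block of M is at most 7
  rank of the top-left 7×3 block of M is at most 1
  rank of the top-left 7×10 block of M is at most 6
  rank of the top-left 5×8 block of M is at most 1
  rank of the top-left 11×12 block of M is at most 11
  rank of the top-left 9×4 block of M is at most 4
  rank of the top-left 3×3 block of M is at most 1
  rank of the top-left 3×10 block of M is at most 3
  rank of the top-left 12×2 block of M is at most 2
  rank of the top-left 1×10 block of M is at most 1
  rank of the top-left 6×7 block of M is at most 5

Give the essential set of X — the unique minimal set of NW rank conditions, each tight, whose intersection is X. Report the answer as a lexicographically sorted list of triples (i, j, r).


Computing R[i][j] = min implied NW-rank bound (n=12, 40 conditions):

  R[1]: 0, 0, 0, 0, 0, 0, 1, 1, 1, 1, 1, 1
  R[2]: 0, 0, 0, 0, 0, 0, 1, 1, 1, 1, 1, 2
  R[3]: 0, 0, 0, 0, 0, 0, 1, 1, 2, 2, 2, 3
  R[4]: 0, 0, 0, 0, 0, 0, 1, 1, 2, 3, 3, 4
  R[5]: 0, 0, 0, 0, 0, 0, 1, 1, 2, 3, 4, 5
  R[6]: 0, 0, 0, 1, 1, 1, 2, 2, 3, 4, 5, 6
  R[7]: 0, 0, 0, 1, 1, 1, 2, 3, 4, 5, 6, 7
  R[8]: 0, 0, 0, 1, 2, 2, 3, 4, 5, 6, 7, 8
  R[9]: 0, 0, 1, 2, 3, 3, 4, 5, 6, 7, 8, 9
  R[10]: 1, 1, 2, 3, 4, 4, 5, 6, 7, 8, 9, 10
  R[11]: 1, 1, 2, 3, 4, 5, 6, 7, 8, 9, 10, 11
  R[12]: 1, 2, 3, 4, 5, 6, 7, 8, 9, 10, 11, 12

reading off 1-entries of Δ²R: w = (7, 12, 9, 10, 11, 4, 8, 5, 3, 1, 6, 2).

Rothe diagram D(w) (51 cells), 7 SE-corners (essential conditions):

[(2, 11, 1), (5, 6, 0), (5, 8, 1), (7, 6, 1), (8, 3, 0), (9, 2, 0), (11, 2, 1)]


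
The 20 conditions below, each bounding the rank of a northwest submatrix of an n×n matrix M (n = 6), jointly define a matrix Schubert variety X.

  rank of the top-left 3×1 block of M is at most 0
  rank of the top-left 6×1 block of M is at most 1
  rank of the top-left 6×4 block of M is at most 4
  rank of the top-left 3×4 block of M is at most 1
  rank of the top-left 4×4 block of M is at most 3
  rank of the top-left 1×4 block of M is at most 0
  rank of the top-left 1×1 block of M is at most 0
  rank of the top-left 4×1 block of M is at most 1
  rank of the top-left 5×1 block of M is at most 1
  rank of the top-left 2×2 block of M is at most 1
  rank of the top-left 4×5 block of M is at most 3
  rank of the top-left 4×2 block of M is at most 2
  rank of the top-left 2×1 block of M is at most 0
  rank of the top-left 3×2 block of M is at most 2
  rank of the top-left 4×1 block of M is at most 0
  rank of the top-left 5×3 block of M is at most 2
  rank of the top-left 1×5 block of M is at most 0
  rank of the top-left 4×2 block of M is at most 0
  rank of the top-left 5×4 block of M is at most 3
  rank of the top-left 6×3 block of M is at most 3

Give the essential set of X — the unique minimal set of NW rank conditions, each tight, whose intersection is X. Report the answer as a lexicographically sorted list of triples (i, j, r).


Recovering R(i,j) via the rank-extension bound from the 20 conditions:

  0 0 0 0 0 1
  0 0 1 1 1 2
  0 0 1 1 2 3
  0 0 1 2 3 4
  1 1 2 3 4 5
  1 2 3 4 5 6

reading off 1-entries of Δ²R: w = (6, 3, 5, 4, 1, 2).

3 SE-corners of the 12-cell Rothe diagram give Ess(w):

[(1, 5, 0), (3, 4, 1), (4, 2, 0)]


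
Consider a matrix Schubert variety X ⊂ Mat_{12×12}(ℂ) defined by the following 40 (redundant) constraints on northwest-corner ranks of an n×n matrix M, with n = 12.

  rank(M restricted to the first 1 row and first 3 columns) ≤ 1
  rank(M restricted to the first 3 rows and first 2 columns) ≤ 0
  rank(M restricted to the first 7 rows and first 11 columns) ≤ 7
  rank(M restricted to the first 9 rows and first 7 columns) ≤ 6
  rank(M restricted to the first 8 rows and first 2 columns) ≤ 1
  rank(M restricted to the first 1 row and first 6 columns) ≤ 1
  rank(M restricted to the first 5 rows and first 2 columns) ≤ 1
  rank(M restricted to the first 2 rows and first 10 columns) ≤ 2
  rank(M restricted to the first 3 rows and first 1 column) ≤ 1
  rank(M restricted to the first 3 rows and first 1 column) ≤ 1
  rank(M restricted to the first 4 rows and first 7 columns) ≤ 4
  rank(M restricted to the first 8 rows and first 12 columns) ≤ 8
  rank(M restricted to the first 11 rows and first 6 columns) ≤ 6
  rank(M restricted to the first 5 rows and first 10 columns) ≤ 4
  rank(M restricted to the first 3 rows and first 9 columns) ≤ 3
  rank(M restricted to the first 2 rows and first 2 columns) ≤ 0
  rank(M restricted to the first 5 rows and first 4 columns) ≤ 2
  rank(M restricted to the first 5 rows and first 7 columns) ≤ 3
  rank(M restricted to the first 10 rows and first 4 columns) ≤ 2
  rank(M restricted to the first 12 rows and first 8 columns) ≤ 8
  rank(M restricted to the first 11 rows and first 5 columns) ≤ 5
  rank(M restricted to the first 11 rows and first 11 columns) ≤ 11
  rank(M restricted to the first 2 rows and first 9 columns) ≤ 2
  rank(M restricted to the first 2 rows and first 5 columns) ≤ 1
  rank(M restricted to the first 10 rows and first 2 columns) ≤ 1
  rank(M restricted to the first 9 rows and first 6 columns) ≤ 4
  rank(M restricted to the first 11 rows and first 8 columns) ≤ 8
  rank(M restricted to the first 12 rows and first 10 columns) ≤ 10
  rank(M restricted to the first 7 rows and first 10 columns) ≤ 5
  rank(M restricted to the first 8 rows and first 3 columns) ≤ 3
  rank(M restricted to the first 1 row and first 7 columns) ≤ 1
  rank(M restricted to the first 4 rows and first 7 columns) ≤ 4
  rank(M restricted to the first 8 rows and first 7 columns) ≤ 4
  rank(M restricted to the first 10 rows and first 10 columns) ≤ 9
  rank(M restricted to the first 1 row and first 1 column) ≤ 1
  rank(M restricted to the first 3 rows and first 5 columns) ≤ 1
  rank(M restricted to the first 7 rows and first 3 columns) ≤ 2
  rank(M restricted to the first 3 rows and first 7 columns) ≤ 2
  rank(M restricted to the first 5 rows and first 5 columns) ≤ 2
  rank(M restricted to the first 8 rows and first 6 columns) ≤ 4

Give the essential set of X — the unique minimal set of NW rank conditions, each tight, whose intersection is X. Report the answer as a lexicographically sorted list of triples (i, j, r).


Recovering R(i,j) via the rank-extension bound from the 40 conditions:

  R[1]: 0 0 1 1 1 1 1 1 1 1 1 1
  R[2]: 0 0 1 1 1 2 2 2 2 2 2 2
  R[3]: 0 0 1 1 1 2 2 3 3 3 3 3
  R[4]: 1 1 2 2 2 3 3 4 4 4 4 4
  R[5]: 1 1 2 2 2 3 3 4 4 4 5 5
  R[6]: 1 1 2 2 3 4 4 5 5 5 6 6
  R[7]: 1 1 2 2 3 4 4 5 5 5 6 7
  R[8]: 1 1 2 2 3 4 4 5 6 6 7 8
  R[9]: 1 1 2 2 3 4 5 6 7 7 8 9
  R[10]: 1 1 2 2 3 4 5 6 7 8 9 10
  R[11]: 1 2 3 3 4 5 6 7 8 9 10 11
  R[12]: 1 2 3 4 5 6 7 8 9 10 11 12

reading off 1-entries of Δ²R: w = (3, 6, 8, 1, 11, 5, 12, 9, 7, 10, 2, 4).

Rothe diagram D(w) (31 cells), 10 SE-corners (essential conditions):

[(3, 2, 0), (3, 5, 1), (3, 7, 2), (5, 5, 2), (5, 7, 3), (5, 10, 4), (7, 10, 5), (8, 7, 4), (10, 2, 1), (10, 4, 2)]


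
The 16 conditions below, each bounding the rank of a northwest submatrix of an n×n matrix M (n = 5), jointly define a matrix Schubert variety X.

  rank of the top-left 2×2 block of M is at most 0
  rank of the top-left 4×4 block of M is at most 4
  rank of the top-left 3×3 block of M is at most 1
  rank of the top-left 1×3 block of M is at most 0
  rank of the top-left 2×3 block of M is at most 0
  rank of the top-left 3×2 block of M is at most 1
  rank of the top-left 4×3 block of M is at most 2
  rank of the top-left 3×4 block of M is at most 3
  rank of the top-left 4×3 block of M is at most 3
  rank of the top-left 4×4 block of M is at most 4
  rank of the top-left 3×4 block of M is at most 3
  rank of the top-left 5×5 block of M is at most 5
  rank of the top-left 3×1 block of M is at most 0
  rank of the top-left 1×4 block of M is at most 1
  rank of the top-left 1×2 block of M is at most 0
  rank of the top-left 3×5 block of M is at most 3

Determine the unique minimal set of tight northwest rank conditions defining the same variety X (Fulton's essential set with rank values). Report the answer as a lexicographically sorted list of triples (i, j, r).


Computing R[i][j] = min implied NW-rank bound (n=5, 16 conditions):

  row 1: 0 0 0 1 1
  row 2: 0 0 0 1 2
  row 3: 0 1 1 2 3
  row 4: 1 2 2 3 4
  row 5: 1 2 3 4 5

so w = (4, 5, 2, 1, 3).

ℓ(w)=7; the 2 essential cells (i,j,r):

[(2, 3, 0), (3, 1, 0)]
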